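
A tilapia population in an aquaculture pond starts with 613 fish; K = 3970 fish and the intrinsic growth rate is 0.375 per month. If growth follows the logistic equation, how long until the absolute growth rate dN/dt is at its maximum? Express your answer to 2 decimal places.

4.53 months

Logistic growth is fastest at N = K/2 = 1985.
A = (K − N₀)/N₀ = 5.4763. Set K/(1 + A·e^(−rt)) = K/2 → A·e^(−rt) = 1.
e^(−0.375t) = 1/5.4763 = 0.182604, so t = ln(5.4763)/0.375 = 1.7004/0.375 = 4.5345.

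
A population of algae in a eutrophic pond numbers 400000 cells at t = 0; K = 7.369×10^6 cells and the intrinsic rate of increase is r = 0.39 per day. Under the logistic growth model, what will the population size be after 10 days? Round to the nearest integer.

5447765 cells

A = (K − N₀)/N₀ = (7.369×10^6 − 400000)/400000 = 17.422.
N(t) = K/(1 + A·e^(−rt)) = 7.369×10^6/(1 + 17.422×e^(−0.39×10)).
e^(−3.9) = 0.020242; denominator = 1 + 17.422×0.020242 = 1.3527.
N = 7.369×10^6/1.3527 = 5.447765×10^6.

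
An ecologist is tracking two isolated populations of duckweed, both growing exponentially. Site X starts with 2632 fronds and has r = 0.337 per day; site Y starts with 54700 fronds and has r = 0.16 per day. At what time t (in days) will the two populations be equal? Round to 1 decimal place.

17.1 days

Set 2632·e^(0.337t) = 54700·e^(0.16t).
e^((0.337 − 0.16)t) = 54700/2632 → e^(0.177·t) = 20.783.
0.177·t = ln(20.783) = 3.0341, so t = 3.0341/0.177 = 17.142.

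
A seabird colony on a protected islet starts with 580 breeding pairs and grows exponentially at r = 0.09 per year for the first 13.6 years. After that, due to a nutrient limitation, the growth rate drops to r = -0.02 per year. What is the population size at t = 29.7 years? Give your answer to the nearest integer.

1429 breeding pairs

Phase 1: N(13.6) = 580·e^(0.09×13.6) = 580·e^1.224 = 1972.44.
Phase 2 runs for 29.7 − 13.6 = 16.1 years at r = -0.02.
N(29.7) = 1972.44·e^(-0.02×16.1) = 1972.44·e^-0.322 = 1429.43.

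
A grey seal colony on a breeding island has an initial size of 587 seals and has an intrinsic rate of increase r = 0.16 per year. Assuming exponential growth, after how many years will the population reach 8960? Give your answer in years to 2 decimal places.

17.03 years

Set N₀·e^(rt) = 8960: e^(0.16·t) = 8960/587 = 15.264.
0.16·t = ln(15.264) = 2.7255, so t = 2.7255/0.16 = 17.034.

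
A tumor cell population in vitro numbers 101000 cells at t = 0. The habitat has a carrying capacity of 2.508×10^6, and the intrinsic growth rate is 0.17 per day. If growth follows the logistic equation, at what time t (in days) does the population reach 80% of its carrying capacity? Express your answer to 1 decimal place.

A = (K − N₀)/N₀ = (2.508×10^6 − 101000)/101000 = 23.832.
Solve 2.508×10^6/(1 + 23.832·e^(−0.17t)) = 2.0064×10^6: 1 + 23.832·e^(−0.17t) = 1.25, so e^(−0.17t) = 0.0104902.
−0.17·t = ln(0.0104902) = -4.5573, so t = 4.5573/0.17 = 26.808.

26.8 days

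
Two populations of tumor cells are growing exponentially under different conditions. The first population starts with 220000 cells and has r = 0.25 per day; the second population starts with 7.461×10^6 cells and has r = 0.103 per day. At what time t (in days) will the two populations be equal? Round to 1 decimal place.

24.0 days

Set 220000·e^(0.25t) = 7.461×10^6·e^(0.103t).
e^((0.25 − 0.103)t) = 7.461×10^6/220000 → e^(0.147·t) = 33.914.
0.147·t = ln(33.914) = 3.5238, so t = 3.5238/0.147 = 23.972.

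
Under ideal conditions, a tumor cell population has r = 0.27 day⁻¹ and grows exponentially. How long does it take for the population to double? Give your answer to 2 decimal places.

2.57 days

Doubling time t_d = ln(2)/r = 0.6931/0.27 = 2.5672.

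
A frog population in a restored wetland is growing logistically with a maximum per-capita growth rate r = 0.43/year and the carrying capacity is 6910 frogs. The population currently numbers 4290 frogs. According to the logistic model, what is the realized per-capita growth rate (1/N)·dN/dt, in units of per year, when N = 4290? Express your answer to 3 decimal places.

(1/N)·dN/dt = r(1 − N/K) = 0.43 × (1 − 4290/6910).
= 0.43 × 0.37916 = 0.16304.

0.163 per year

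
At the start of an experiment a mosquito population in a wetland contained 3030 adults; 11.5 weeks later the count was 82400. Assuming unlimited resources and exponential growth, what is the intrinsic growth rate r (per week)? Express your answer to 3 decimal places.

0.287 per week

From N(t) = N₀·e^(rt): e^(r·11.5) = 82400/3030 = 27.195.
r·11.5 = ln(27.195) = 3.303, so r = 3.303/11.5 = 0.28722.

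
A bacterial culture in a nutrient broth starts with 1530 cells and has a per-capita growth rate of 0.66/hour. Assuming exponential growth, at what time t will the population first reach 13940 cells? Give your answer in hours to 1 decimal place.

3.3 hours

Set N₀·e^(rt) = 13940: e^(0.66·t) = 13940/1530 = 9.1111.
0.66·t = ln(9.1111) = 2.2095, so t = 2.2095/0.66 = 3.3477.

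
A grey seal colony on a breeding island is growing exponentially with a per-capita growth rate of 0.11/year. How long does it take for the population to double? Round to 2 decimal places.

6.30 years

Doubling time t_d = ln(2)/r = 0.6931/0.11 = 6.3013.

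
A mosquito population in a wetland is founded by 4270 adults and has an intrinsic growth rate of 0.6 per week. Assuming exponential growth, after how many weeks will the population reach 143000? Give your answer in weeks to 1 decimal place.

5.9 weeks

Set N₀·e^(rt) = 143000: e^(0.6·t) = 143000/4270 = 33.489.
0.6·t = ln(33.489) = 3.5112, so t = 3.5112/0.6 = 5.8521.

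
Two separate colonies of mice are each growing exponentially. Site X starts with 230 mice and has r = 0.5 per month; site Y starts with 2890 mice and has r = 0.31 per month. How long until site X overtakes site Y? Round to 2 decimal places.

13.32 months

Set 230·e^(0.5t) = 2890·e^(0.31t).
e^((0.5 − 0.31)t) = 2890/230 → e^(0.19·t) = 12.565.
0.19·t = ln(12.565) = 2.5309, so t = 2.5309/0.19 = 13.321.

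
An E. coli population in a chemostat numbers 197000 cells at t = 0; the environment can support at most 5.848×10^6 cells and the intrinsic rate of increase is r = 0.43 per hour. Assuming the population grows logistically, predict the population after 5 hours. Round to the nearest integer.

1347037 cells

A = (K − N₀)/N₀ = (5.848×10^6 − 197000)/197000 = 28.685.
N(t) = K/(1 + A·e^(−rt)) = 5.848×10^6/(1 + 28.685×e^(−0.43×5)).
e^(−2.15) = 0.11648; denominator = 1 + 28.685×0.11648 = 4.3414.
N = 5.848×10^6/4.3414 = 1.347037×10^6.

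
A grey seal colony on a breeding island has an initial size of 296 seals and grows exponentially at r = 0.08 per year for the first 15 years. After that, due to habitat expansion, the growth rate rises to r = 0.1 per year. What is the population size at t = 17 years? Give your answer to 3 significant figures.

1200 seals

Phase 1: N(15) = 296·e^(0.08×15) = 296·e^1.2 = 982.755.
Phase 2 runs for 17 − 15 = 2 years at r = 0.1.
N(17) = 982.755·e^(0.1×2) = 982.755·e^0.2 = 1200.34.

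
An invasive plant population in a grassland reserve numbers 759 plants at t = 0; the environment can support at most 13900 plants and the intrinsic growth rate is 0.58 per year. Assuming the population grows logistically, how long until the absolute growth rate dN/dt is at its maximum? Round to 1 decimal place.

Logistic growth is fastest at N = K/2 = 6950.
A = (K − N₀)/N₀ = 17.314. Set K/(1 + A·e^(−rt)) = K/2 → A·e^(−rt) = 1.
e^(−0.58t) = 1/17.314 = 0.0577582, so t = ln(17.314)/0.58 = 2.8515/0.58 = 4.9164.

4.9 years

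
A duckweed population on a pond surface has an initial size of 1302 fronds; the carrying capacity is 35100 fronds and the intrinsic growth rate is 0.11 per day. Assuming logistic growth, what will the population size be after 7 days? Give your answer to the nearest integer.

2696 fronds

A = (K − N₀)/N₀ = (35100 − 1302)/1302 = 25.959.
N(t) = K/(1 + A·e^(−rt)) = 35100/(1 + 25.959×e^(−0.11×7)).
e^(−0.77) = 0.46301; denominator = 1 + 25.959×0.46301 = 13.019.
N = 35100/13.019 = 2696.03.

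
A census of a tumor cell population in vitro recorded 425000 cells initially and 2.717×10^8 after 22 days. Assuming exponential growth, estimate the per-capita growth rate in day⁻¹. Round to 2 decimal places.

From N(t) = N₀·e^(rt): e^(r·22) = 2.717×10^8/425000 = 639.29.
r·22 = ln(639.29) = 6.4604, so r = 6.4604/22 = 0.29365.

0.29 per day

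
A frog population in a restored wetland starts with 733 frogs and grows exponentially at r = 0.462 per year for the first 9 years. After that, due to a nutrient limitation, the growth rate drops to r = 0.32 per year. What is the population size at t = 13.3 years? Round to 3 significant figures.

Phase 1: N(9) = 733·e^(0.462×9) = 733·e^4.158 = 46870.6.
Phase 2 runs for 13.3 − 9 = 4.3 years at r = 0.32.
N(13.3) = 46870.6·e^(0.32×4.3) = 46870.6·e^1.376 = 185562.

186000 frogs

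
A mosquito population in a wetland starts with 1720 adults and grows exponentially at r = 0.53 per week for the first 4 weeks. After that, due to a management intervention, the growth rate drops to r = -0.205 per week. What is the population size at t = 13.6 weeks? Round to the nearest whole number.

2002 adults

Phase 1: N(4) = 1720·e^(0.53×4) = 1720·e^2.12 = 14329.6.
Phase 2 runs for 13.6 − 4 = 9.6 weeks at r = -0.205.
N(13.6) = 14329.6·e^(-0.205×9.6) = 14329.6·e^-1.968 = 2002.36.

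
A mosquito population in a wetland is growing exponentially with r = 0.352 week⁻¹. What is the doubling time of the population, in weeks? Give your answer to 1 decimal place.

Doubling time t_d = ln(2)/r = 0.6931/0.352 = 1.9692.

2.0 weeks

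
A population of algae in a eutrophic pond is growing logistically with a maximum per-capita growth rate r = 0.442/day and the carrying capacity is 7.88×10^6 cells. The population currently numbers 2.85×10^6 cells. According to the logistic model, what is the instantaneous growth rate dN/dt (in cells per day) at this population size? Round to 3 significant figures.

804000 cells per day

dN/dt = rN(1 − N/K) = 0.442 × 2.85×10^6 × (1 − 2.85×10^6/7.88×10^6).
1 − 2.85×10^6/7.88×10^6 = 0.63832; dN/dt = 0.442 × 2.85×10^6 × 0.63832 = 8.04098×10^5.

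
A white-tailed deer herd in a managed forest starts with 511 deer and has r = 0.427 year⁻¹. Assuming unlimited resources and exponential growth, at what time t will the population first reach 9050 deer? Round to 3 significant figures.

6.73 years

Set N₀·e^(rt) = 9050: e^(0.427·t) = 9050/511 = 17.71.
0.427·t = ln(17.71) = 2.8742, so t = 2.8742/0.427 = 6.731.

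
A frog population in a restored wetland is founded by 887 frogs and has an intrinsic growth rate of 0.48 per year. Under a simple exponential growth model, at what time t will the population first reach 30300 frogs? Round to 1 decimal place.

Set N₀·e^(rt) = 30300: e^(0.48·t) = 30300/887 = 34.16.
0.48·t = ln(34.16) = 3.5311, so t = 3.5311/0.48 = 7.3564.

7.4 years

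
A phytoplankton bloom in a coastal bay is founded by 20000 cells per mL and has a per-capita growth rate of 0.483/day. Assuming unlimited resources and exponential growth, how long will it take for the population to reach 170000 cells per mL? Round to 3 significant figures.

Set N₀·e^(rt) = 170000: e^(0.483·t) = 170000/20000 = 8.5.
0.483·t = ln(8.5) = 2.1401, so t = 2.1401/0.483 = 4.4308.

4.43 days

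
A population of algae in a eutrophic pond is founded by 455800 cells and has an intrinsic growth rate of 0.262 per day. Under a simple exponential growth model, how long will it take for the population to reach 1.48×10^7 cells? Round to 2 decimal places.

13.28 days

Set N₀·e^(rt) = 1.48×10^7: e^(0.262·t) = 1.48×10^7/455800 = 32.47.
0.262·t = ln(32.47) = 3.4803, so t = 3.4803/0.262 = 13.284.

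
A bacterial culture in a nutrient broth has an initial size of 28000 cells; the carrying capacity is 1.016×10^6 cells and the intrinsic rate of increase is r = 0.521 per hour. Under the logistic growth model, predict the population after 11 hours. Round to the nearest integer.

911652 cells

A = (K − N₀)/N₀ = (1.016×10^6 − 28000)/28000 = 35.286.
N(t) = K/(1 + A·e^(−rt)) = 1.016×10^6/(1 + 35.286×e^(−0.521×11)).
e^(−5.731) = 0.0032438; denominator = 1 + 35.286×0.0032438 = 1.1145.
N = 1.016×10^6/1.1145 = 911652.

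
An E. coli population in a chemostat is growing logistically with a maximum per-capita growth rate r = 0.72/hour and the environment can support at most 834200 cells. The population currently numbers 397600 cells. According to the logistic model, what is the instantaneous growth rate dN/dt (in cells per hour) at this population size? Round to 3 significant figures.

150000 cells per hour

dN/dt = rN(1 − N/K) = 0.72 × 397600 × (1 − 397600/834200).
1 − 397600/834200 = 0.52338; dN/dt = 0.72 × 397600 × 0.52338 = 1.49828×10^5.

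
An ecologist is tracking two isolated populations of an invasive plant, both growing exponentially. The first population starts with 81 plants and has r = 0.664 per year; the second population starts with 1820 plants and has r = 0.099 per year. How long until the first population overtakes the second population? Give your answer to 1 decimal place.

Set 81·e^(0.664t) = 1820·e^(0.099t).
e^((0.664 − 0.099)t) = 1820/81 → e^(0.565·t) = 22.469.
0.565·t = ln(22.469) = 3.1121, so t = 3.1121/0.565 = 5.5082.

5.5 years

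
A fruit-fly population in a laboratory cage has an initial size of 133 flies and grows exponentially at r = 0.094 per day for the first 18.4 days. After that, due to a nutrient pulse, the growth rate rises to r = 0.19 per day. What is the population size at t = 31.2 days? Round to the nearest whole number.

8535 flies

Phase 1: N(18.4) = 133·e^(0.094×18.4) = 133·e^1.73 = 749.907.
Phase 2 runs for 31.2 − 18.4 = 12.8 days at r = 0.19.
N(31.2) = 749.907·e^(0.19×12.8) = 749.907·e^2.432 = 8535.16.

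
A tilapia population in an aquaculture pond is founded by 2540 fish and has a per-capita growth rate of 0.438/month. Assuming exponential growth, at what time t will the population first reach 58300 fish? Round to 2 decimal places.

7.15 months

Set N₀·e^(rt) = 58300: e^(0.438·t) = 58300/2540 = 22.953.
0.438·t = ln(22.953) = 3.1334, so t = 3.1334/0.438 = 7.154.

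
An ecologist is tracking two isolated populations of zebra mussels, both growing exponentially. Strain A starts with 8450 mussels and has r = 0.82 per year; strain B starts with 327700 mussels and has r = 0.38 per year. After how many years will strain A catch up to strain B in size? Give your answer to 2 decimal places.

8.31 years

Set 8450·e^(0.82t) = 327700·e^(0.38t).
e^((0.82 − 0.38)t) = 327700/8450 → e^(0.44·t) = 38.781.
0.44·t = ln(38.781) = 3.6579, so t = 3.6579/0.44 = 8.3135.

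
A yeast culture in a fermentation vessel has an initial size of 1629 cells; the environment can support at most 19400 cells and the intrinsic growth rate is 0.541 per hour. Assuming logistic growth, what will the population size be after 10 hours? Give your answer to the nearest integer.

18498 cells

A = (K − N₀)/N₀ = (19400 − 1629)/1629 = 10.909.
N(t) = K/(1 + A·e^(−rt)) = 19400/(1 + 10.909×e^(−0.541×10)).
e^(−5.41) = 0.0044716; denominator = 1 + 10.909×0.0044716 = 1.0488.
N = 19400/1.0488 = 18497.7.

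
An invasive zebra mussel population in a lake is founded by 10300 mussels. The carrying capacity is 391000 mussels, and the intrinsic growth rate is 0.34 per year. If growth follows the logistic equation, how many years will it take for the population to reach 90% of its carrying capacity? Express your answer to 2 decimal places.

A = (K − N₀)/N₀ = (391000 − 10300)/10300 = 36.961.
Solve 391000/(1 + 36.961·e^(−0.34t)) = 351900: 1 + 36.961·e^(−0.34t) = 1.1111, so e^(−0.34t) = 0.00300616.
−0.34·t = ln(0.00300616) = -5.8071, so t = 5.8071/0.34 = 17.08.

17.08 years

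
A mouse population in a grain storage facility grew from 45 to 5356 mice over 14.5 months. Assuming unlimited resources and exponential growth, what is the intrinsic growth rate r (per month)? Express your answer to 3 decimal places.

0.330 per month

From N(t) = N₀·e^(rt): e^(r·14.5) = 5356/45 = 119.02.
r·14.5 = ln(119.02) = 4.7793, so r = 4.7793/14.5 = 0.32961.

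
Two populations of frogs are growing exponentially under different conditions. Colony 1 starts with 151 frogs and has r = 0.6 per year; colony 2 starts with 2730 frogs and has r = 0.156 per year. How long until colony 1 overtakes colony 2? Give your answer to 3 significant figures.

6.52 years

Set 151·e^(0.6t) = 2730·e^(0.156t).
e^((0.6 − 0.156)t) = 2730/151 → e^(0.444·t) = 18.079.
0.444·t = ln(18.079) = 2.8948, so t = 2.8948/0.444 = 6.5198.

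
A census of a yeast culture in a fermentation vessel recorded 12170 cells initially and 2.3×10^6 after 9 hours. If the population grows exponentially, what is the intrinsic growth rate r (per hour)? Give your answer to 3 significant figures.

From N(t) = N₀·e^(rt): e^(r·9) = 2.3×10^6/12170 = 188.99.
r·9 = ln(188.99) = 5.2417, so r = 5.2417/9 = 0.58241.

0.582 per hour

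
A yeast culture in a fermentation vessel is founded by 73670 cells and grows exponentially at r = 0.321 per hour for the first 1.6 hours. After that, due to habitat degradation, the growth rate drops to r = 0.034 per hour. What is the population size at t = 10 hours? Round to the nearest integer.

163824 cells

Phase 1: N(1.6) = 73670·e^(0.321×1.6) = 73670·e^0.5136 = 123124.
Phase 2 runs for 10 − 1.6 = 8.4 hours at r = 0.034.
N(10) = 123124·e^(0.034×8.4) = 123124·e^0.2856 = 163824.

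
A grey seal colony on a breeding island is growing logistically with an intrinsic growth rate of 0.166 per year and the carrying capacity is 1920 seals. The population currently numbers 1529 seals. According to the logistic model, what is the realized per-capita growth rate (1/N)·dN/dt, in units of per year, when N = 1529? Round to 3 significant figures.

(1/N)·dN/dt = r(1 − N/K) = 0.166 × (1 − 1529/1920).
= 0.166 × 0.20365 = 0.033805.

0.0338 per year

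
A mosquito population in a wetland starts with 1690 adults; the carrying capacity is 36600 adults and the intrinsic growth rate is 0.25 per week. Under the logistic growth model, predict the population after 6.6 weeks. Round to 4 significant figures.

A = (K − N₀)/N₀ = (36600 − 1690)/1690 = 20.657.
N(t) = K/(1 + A·e^(−rt)) = 36600/(1 + 20.657×e^(−0.25×6.6)).
e^(−1.65) = 0.19205; denominator = 1 + 20.657×0.19205 = 4.9671.
N = 36600/4.9671 = 7368.43.

7368 adults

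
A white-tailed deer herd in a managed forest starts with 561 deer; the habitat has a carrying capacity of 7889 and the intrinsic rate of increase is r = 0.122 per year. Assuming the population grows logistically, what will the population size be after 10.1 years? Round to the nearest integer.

1640 deer

A = (K − N₀)/N₀ = (7889 − 561)/561 = 13.062.
N(t) = K/(1 + A·e^(−rt)) = 7889/(1 + 13.062×e^(−0.122×10.1)).
e^(−1.232) = 0.29165; denominator = 1 + 13.062×0.29165 = 4.8096.
N = 7889/4.8096 = 1640.24.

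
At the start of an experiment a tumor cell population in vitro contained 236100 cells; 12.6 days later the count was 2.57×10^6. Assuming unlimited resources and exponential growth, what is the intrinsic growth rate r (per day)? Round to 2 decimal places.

0.19 per day

From N(t) = N₀·e^(rt): e^(r·12.6) = 2.57×10^6/236100 = 10.885.
r·12.6 = ln(10.885) = 2.3874, so r = 2.3874/12.6 = 0.18948.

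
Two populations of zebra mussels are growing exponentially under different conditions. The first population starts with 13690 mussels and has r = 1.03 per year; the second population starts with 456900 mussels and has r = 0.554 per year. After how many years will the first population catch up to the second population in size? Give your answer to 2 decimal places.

7.37 years

Set 13690·e^(1.03t) = 456900·e^(0.554t).
e^((1.03 − 0.554)t) = 456900/13690 → e^(0.476·t) = 33.375.
0.476·t = ln(33.375) = 3.5078, so t = 3.5078/0.476 = 7.3693.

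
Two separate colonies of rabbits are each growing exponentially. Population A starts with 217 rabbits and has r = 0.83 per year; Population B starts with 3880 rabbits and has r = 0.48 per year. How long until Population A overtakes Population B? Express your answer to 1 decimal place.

Set 217·e^(0.83t) = 3880·e^(0.48t).
e^((0.83 − 0.48)t) = 3880/217 → e^(0.35·t) = 17.88.
0.35·t = ln(17.88) = 2.8837, so t = 2.8837/0.35 = 8.2391.

8.2 years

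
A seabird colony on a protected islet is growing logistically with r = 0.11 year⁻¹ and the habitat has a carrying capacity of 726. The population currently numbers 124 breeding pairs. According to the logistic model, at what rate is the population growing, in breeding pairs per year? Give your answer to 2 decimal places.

dN/dt = rN(1 − N/K) = 0.11 × 124 × (1 − 124/726).
1 − 124/726 = 0.8292; dN/dt = 0.11 × 124 × 0.8292 = 11.31.

11.31 breeding pairs per year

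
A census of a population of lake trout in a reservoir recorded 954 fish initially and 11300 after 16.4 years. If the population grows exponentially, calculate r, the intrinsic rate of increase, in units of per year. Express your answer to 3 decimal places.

From N(t) = N₀·e^(rt): e^(r·16.4) = 11300/954 = 11.845.
r·16.4 = ln(11.845) = 2.4719, so r = 2.4719/16.4 = 0.15073.

0.151 per year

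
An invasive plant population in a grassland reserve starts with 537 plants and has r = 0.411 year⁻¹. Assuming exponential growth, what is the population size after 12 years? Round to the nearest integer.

N(t) = N₀·e^(rt) = 537 × e^(0.411×12) = 537 × e^4.932.
e^4.932 ≈ 138.66, so N ≈ 537 × 138.66 = 74458.6.

74459 plants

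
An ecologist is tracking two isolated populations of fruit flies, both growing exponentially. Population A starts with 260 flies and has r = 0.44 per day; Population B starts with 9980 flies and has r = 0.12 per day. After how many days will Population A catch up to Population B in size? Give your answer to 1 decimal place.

11.4 days

Set 260·e^(0.44t) = 9980·e^(0.12t).
e^((0.44 − 0.12)t) = 9980/260 → e^(0.32·t) = 38.385.
0.32·t = ln(38.385) = 3.6477, so t = 3.6477/0.32 = 11.399.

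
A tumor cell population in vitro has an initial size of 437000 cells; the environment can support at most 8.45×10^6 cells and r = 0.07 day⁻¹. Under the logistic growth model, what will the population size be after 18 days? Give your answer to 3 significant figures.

A = (K − N₀)/N₀ = (8.45×10^6 − 437000)/437000 = 18.336.
N(t) = K/(1 + A·e^(−rt)) = 8.45×10^6/(1 + 18.336×e^(−0.07×18)).
e^(−1.26) = 0.28365; denominator = 1 + 18.336×0.28365 = 6.2012.
N = 8.45×10^6/6.2012 = 1.362642×10^6.

1360000 cells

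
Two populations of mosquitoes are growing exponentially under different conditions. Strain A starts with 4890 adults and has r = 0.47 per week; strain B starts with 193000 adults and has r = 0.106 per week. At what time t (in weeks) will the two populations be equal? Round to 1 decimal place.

10.1 weeks

Set 4890·e^(0.47t) = 193000·e^(0.106t).
e^((0.47 − 0.106)t) = 193000/4890 → e^(0.364·t) = 39.468.
0.364·t = ln(39.468) = 3.6755, so t = 3.6755/0.364 = 10.098.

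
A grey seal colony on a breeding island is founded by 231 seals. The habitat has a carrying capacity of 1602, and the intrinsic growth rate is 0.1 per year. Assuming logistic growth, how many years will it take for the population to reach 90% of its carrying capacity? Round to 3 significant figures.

39.8 years

A = (K − N₀)/N₀ = (1602 − 231)/231 = 5.9351.
Solve 1602/(1 + 5.9351·e^(−0.1t)) = 1441.8: 1 + 5.9351·e^(−0.1t) = 1.1111, so e^(−0.1t) = 0.0187211.
−0.1·t = ln(0.0187211) = -3.9781, so t = 3.9781/0.1 = 39.781.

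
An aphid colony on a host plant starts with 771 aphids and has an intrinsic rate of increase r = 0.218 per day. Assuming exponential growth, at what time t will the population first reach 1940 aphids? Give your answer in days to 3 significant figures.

4.23 days

Set N₀·e^(rt) = 1940: e^(0.218·t) = 1940/771 = 2.5162.
0.218·t = ln(2.5162) = 0.92275, so t = 0.92275/0.218 = 4.2328.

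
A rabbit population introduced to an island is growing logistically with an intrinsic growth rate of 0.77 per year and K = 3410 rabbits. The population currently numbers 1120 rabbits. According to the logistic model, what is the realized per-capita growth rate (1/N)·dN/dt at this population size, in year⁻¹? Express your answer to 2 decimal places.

0.52 per year

(1/N)·dN/dt = r(1 − N/K) = 0.77 × (1 − 1120/3410).
= 0.77 × 0.67155 = 0.5171.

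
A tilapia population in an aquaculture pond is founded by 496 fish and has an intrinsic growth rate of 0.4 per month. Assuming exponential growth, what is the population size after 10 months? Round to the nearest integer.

27081 fish

N(t) = N₀·e^(rt) = 496 × e^(0.4×10) = 496 × e^4.
e^4 ≈ 54.598, so N ≈ 496 × 54.598 = 27080.7.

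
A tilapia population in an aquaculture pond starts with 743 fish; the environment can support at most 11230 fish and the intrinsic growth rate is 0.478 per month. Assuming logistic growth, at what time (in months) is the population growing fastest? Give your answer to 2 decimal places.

5.54 months

Logistic growth is fastest at N = K/2 = 5615.
A = (K − N₀)/N₀ = 14.114. Set K/(1 + A·e^(−rt)) = K/2 → A·e^(−rt) = 1.
e^(−0.478t) = 1/14.114 = 0.0708496, so t = ln(14.114)/0.478 = 2.6472/0.478 = 5.5381.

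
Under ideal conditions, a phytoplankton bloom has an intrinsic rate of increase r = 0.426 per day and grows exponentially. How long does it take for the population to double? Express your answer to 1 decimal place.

1.6 days

Doubling time t_d = ln(2)/r = 0.6931/0.426 = 1.6271.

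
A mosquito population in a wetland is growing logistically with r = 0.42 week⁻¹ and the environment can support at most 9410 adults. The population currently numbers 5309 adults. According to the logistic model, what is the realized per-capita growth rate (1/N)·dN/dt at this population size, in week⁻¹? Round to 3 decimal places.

0.183 per week

(1/N)·dN/dt = r(1 − N/K) = 0.42 × (1 − 5309/9410).
= 0.42 × 0.43581 = 0.18304.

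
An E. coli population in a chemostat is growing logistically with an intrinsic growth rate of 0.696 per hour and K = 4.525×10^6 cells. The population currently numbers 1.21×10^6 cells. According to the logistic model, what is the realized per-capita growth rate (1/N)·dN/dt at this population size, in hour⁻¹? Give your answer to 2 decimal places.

(1/N)·dN/dt = r(1 − N/K) = 0.696 × (1 − 1.21×10^6/4.525×10^6).
= 0.696 × 0.7326 = 0.50989.

0.51 per hour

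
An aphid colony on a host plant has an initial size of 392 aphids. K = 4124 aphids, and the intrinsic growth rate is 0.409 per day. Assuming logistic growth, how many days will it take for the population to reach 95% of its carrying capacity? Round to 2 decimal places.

A = (K − N₀)/N₀ = (4124 − 392)/392 = 9.5204.
Solve 4124/(1 + 9.5204·e^(−0.409t)) = 3917.8: 1 + 9.5204·e^(−0.409t) = 1.0526, so e^(−0.409t) = 0.00552829.
−0.409·t = ln(0.00552829) = -5.1979, so t = 5.1979/0.409 = 12.709.

12.71 days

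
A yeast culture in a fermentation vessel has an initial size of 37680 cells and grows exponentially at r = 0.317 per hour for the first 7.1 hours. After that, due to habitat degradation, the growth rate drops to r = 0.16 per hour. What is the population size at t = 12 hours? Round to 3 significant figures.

Phase 1: N(7.1) = 37680·e^(0.317×7.1) = 37680·e^2.251 = 357748.
Phase 2 runs for 12 − 7.1 = 4.9 hours at r = 0.16.
N(12) = 357748·e^(0.16×4.9) = 357748·e^0.784 = 783546.

784000 cells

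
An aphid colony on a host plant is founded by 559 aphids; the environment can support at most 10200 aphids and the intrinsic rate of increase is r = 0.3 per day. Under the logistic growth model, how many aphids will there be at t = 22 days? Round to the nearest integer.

A = (K − N₀)/N₀ = (10200 − 559)/559 = 17.247.
N(t) = K/(1 + A·e^(−rt)) = 10200/(1 + 17.247×e^(−0.3×22)).
e^(−6.6) = 0.0013604; denominator = 1 + 17.247×0.0013604 = 1.0235.
N = 10200/1.0235 = 9966.17.

9966 aphids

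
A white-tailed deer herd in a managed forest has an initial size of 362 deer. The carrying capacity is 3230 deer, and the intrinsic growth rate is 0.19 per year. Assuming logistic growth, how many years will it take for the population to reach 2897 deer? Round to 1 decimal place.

22.3 years

A = (K − N₀)/N₀ = (3230 − 362)/362 = 7.9227.
Solve 3230/(1 + 7.9227·e^(−0.19t)) = 2897: 1 + 7.9227·e^(−0.19t) = 1.1149, so e^(−0.19t) = 0.0145086.
−0.19·t = ln(0.0145086) = -4.233, so t = 4.233/0.19 = 22.279.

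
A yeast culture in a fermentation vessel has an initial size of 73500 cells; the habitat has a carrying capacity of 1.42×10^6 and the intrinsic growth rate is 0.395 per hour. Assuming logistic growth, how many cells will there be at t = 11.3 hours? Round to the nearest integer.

A = (K − N₀)/N₀ = (1.42×10^6 − 73500)/73500 = 18.32.
N(t) = K/(1 + A·e^(−rt)) = 1.42×10^6/(1 + 18.32×e^(−0.395×11.3)).
e^(−4.464) = 0.011522; denominator = 1 + 18.32×0.011522 = 1.2111.
N = 1.42×10^6/1.2111 = 1.172508×10^6.

1172508 cells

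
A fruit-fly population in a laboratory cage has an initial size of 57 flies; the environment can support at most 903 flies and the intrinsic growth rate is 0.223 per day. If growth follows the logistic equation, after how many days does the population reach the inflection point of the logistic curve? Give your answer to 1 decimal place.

Logistic growth is fastest at N = K/2 = 451.5.
A = (K − N₀)/N₀ = 14.842. Set K/(1 + A·e^(−rt)) = K/2 → A·e^(−rt) = 1.
e^(−0.223t) = 1/14.842 = 0.0673759, so t = ln(14.842)/0.223 = 2.6975/0.223 = 12.096.

12.1 days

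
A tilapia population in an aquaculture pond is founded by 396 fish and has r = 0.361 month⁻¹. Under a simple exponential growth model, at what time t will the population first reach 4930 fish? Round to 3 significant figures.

Set N₀·e^(rt) = 4930: e^(0.361·t) = 4930/396 = 12.449.
0.361·t = ln(12.449) = 2.5217, so t = 2.5217/0.361 = 6.9853.

6.99 months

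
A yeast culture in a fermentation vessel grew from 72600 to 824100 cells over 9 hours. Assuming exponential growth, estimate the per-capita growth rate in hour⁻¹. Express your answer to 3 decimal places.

0.270 per hour

From N(t) = N₀·e^(rt): e^(r·9) = 824100/72600 = 11.351.
r·9 = ln(11.351) = 2.4293, so r = 2.4293/9 = 0.26993.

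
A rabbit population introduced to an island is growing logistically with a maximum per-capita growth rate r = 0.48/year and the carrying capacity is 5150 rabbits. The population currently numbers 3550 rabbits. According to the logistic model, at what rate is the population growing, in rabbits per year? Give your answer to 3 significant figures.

529 rabbits per year

dN/dt = rN(1 − N/K) = 0.48 × 3550 × (1 − 3550/5150).
1 − 3550/5150 = 0.31068; dN/dt = 0.48 × 3550 × 0.31068 = 529.4.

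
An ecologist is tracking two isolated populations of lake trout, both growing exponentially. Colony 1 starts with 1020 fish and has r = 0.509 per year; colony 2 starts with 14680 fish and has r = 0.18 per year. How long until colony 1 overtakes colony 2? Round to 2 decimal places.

8.11 years

Set 1020·e^(0.509t) = 14680·e^(0.18t).
e^((0.509 − 0.18)t) = 14680/1020 → e^(0.329·t) = 14.392.
0.329·t = ln(14.392) = 2.6667, so t = 2.6667/0.329 = 8.1054.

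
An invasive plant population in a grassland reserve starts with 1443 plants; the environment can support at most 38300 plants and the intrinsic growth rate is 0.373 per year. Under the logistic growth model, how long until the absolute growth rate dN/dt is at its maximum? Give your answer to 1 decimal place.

Logistic growth is fastest at N = K/2 = 19150.
A = (K − N₀)/N₀ = 25.542. Set K/(1 + A·e^(−rt)) = K/2 → A·e^(−rt) = 1.
e^(−0.373t) = 1/25.542 = 0.0391513, so t = ln(25.542)/0.373 = 3.2403/0.373 = 8.6872.

8.7 years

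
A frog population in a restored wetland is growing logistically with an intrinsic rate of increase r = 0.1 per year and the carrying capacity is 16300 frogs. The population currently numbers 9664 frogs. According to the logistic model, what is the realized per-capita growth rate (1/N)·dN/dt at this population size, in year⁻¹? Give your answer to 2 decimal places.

(1/N)·dN/dt = r(1 − N/K) = 0.1 × (1 − 9664/16300).
= 0.1 × 0.40712 = 0.040712.

0.04 per year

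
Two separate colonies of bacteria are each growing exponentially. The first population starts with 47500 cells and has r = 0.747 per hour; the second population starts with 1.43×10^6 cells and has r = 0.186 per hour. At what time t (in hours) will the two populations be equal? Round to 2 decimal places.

6.07 hours

Set 47500·e^(0.747t) = 1.43×10^6·e^(0.186t).
e^((0.747 − 0.186)t) = 1.43×10^6/47500 → e^(0.561·t) = 30.105.
0.561·t = ln(30.105) = 3.4047, so t = 3.4047/0.561 = 6.069.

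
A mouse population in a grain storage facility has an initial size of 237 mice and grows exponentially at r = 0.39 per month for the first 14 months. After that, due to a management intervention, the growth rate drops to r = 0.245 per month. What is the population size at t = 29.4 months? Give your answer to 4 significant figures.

2424000 mice

Phase 1: N(14) = 237·e^(0.39×14) = 237·e^5.46 = 55718.1.
Phase 2 runs for 29.4 − 14 = 15.4 months at r = 0.245.
N(29.4) = 55718.1·e^(0.245×15.4) = 55718.1·e^3.773 = 2.424316×10^6.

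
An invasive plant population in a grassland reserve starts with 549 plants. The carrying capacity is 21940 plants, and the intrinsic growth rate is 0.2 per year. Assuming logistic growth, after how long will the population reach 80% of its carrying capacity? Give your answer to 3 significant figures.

25.2 years

A = (K − N₀)/N₀ = (21940 − 549)/549 = 38.964.
Solve 21940/(1 + 38.964·e^(−0.2t)) = 17552: 1 + 38.964·e^(−0.2t) = 1.25, so e^(−0.2t) = 0.00641625.
−0.2·t = ln(0.00641625) = -5.0489, so t = 5.0489/0.2 = 25.245.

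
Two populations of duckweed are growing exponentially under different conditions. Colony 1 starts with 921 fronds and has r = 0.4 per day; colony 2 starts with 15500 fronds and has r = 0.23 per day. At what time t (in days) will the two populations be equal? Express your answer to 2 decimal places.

16.61 days

Set 921·e^(0.4t) = 15500·e^(0.23t).
e^((0.4 − 0.23)t) = 15500/921 → e^(0.17·t) = 16.83.
0.17·t = ln(16.83) = 2.8231, so t = 2.8231/0.17 = 16.607.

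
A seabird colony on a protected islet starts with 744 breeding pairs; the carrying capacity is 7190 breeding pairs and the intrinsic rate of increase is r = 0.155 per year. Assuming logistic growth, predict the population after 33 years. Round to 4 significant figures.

A = (K − N₀)/N₀ = (7190 − 744)/744 = 8.664.
N(t) = K/(1 + A·e^(−rt)) = 7190/(1 + 8.664×e^(−0.155×33)).
e^(−5.115) = 0.006006; denominator = 1 + 8.664×0.006006 = 1.052.
N = 7190/1.052 = 6834.37.

6834 breeding pairs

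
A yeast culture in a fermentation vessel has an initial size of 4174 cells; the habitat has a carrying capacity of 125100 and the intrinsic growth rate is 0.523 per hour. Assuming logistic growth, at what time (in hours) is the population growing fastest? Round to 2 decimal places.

Logistic growth is fastest at N = K/2 = 62550.
A = (K − N₀)/N₀ = 28.971. Set K/(1 + A·e^(−rt)) = K/2 → A·e^(−rt) = 1.
e^(−0.523t) = 1/28.971 = 0.034517, so t = ln(28.971)/0.523 = 3.3663/0.523 = 6.4365.

6.44 hours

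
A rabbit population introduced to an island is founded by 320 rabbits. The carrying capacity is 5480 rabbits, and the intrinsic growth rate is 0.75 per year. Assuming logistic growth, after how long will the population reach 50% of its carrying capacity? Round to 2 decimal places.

3.71 years

A = (K − N₀)/N₀ = (5480 − 320)/320 = 16.125.
Solve 5480/(1 + 16.125·e^(−0.75t)) = 2740: 1 + 16.125·e^(−0.75t) = 2, so e^(−0.75t) = 0.0620155.
−0.75·t = ln(0.0620155) = -2.7804, so t = 2.7804/0.75 = 3.7072.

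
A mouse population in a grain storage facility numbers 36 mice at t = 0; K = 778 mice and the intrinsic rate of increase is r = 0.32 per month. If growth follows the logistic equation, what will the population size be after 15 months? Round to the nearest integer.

A = (K − N₀)/N₀ = (778 − 36)/36 = 20.611.
N(t) = K/(1 + A·e^(−rt)) = 778/(1 + 20.611×e^(−0.32×15)).
e^(−4.8) = 0.0082297; denominator = 1 + 20.611×0.0082297 = 1.1696.
N = 778/1.1696 = 665.171.

665 mice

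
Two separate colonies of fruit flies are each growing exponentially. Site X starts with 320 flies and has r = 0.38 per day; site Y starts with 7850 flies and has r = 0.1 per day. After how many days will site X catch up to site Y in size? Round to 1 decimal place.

Set 320·e^(0.38t) = 7850·e^(0.1t).
e^((0.38 − 0.1)t) = 7850/320 → e^(0.28·t) = 24.531.
0.28·t = ln(24.531) = 3.1999, so t = 3.1999/0.28 = 11.428.

11.4 days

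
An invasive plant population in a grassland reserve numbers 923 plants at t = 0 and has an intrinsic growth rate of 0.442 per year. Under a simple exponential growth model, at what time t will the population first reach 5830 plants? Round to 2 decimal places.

Set N₀·e^(rt) = 5830: e^(0.442·t) = 5830/923 = 6.3164.
0.442·t = ln(6.3164) = 1.8431, so t = 1.8431/0.442 = 4.17.

4.17 years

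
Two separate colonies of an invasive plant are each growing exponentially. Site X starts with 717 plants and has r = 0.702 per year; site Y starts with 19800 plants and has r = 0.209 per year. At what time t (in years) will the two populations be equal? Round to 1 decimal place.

6.7 years

Set 717·e^(0.702t) = 19800·e^(0.209t).
e^((0.702 − 0.209)t) = 19800/717 → e^(0.493·t) = 27.615.
0.493·t = ln(27.615) = 3.3184, so t = 3.3184/0.493 = 6.731.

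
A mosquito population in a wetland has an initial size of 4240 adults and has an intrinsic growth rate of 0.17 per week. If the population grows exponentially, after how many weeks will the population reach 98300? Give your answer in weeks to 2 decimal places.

18.49 weeks

Set N₀·e^(rt) = 98300: e^(0.17·t) = 98300/4240 = 23.184.
0.17·t = ln(23.184) = 3.1435, so t = 3.1435/0.17 = 18.491.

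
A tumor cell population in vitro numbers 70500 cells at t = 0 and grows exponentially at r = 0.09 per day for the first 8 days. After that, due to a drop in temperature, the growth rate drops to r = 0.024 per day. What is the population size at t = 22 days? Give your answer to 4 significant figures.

202700 cells

Phase 1: N(8) = 70500·e^(0.09×8) = 70500·e^0.72 = 144838.
Phase 2 runs for 22 − 8 = 14 days at r = 0.024.
N(22) = 144838·e^(0.024×14) = 144838·e^0.336 = 202677.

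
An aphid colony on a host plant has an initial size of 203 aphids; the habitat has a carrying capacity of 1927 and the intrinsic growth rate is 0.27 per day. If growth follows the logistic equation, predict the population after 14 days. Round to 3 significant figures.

A = (K − N₀)/N₀ = (1927 − 203)/203 = 8.4926.
N(t) = K/(1 + A·e^(−rt)) = 1927/(1 + 8.4926×e^(−0.27×14)).
e^(−3.78) = 0.022823; denominator = 1 + 8.4926×0.022823 = 1.1938.
N = 1927/1.1938 = 1614.14.

1610 aphids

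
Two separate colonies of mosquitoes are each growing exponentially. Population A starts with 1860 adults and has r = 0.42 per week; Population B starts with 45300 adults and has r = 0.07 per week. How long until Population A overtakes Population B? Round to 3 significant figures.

Set 1860·e^(0.42t) = 45300·e^(0.07t).
e^((0.42 − 0.07)t) = 45300/1860 → e^(0.35·t) = 24.355.
0.35·t = ln(24.355) = 3.1927, so t = 3.1927/0.35 = 9.1221.

9.12 weeks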